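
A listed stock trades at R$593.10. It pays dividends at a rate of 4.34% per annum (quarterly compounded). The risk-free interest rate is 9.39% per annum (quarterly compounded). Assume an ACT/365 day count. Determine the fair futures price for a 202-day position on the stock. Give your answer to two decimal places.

R$609.62

F = S · (1+r/4)^(4T) / (1+q/4)^(4T)
= 593.10 × 1.052708 / 1.024177 = 593.10 × 1.027857
F = R$609.62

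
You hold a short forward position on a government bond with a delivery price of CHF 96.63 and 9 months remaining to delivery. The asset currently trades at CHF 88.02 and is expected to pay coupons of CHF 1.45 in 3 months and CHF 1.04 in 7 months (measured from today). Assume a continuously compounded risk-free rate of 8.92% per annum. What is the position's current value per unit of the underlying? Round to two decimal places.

PV(remaining coupons) I = 1.45·e^(−0.0892·3/12) + 1.04·e^(−0.0892·7/12) = 2.4053
Current forward F = (S − I)·e^(rT) = (88.02 − 2.4053)·e^(0.0892·9/12) = 85.6147 × 1.069189 = 91.5383
Value (long) = (F − K)·e^(−rT) = (91.5383 − 96.63) × 0.935289 = -4.7622
Short position value = −(long value) = CHF 4.76

CHF 4.76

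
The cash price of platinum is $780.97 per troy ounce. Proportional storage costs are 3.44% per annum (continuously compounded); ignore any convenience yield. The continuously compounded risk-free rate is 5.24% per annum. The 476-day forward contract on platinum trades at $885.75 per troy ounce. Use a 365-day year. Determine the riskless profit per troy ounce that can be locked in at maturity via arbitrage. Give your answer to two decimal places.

Fair forward: F* = S·e^(carry·T), with carry = (r + u) = 0.0524 + 0.0344 = 0.0868
F* = 780.97 · e^(0.0868 × 476/365) = 780.97 · e^0.113197 = 780.97 × 1.119853 = $874.5716
Market $885.75 > fair $874.5716: forward overpriced → cash-and-carry (buy spot, short the forward).
At maturity, profit = |F_mkt − F*| = |885.75 − 874.5716| = $11.18 per troy ounce

$11.18 per troy ounce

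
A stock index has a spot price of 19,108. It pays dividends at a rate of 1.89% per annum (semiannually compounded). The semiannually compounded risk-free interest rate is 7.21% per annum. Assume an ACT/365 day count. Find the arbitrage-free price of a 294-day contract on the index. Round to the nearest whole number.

19,926

F = S · (1+r/2)^(2T) / (1+q/2)^(2T)
= 19108 × 1.058712 / 1.015267 = 19108 × 1.042792
F = 19,926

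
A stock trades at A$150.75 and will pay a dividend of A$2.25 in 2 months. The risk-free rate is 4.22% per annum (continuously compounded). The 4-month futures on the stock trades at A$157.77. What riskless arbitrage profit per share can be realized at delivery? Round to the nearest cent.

A$7.15 per share

PV(dividends) I = 2.25·e^(−0.0422·2/12) = 2.2342
Fair futures F* = (S − I)·e^(rT) = (150.75 − 2.2342)·e^0.014067 = 148.5158 × 1.014166 = 150.6197
Market A$157.77 > fair 150.6197: forward overpriced → cash-and-carry (borrow at r, buy the stock and collect the dividends, short the forward).
Profit at T = |F_mkt − F*| = |157.77 − 150.6197| = A$7.15 per share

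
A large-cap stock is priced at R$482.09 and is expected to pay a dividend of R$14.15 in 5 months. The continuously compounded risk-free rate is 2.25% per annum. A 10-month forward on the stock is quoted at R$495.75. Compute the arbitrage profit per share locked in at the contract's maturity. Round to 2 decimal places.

R$18.82 per share

PV(dividends) I = 14.15·e^(−0.0225·5/12) = 14.0180
Fair forward F* = (S − I)·e^(rT) = (482.09 − 14.0180)·e^0.018750 = 468.0720 × 1.018927 = 476.9312
Market R$495.75 > fair 476.9312: forward overpriced → cash-and-carry (borrow at r, buy the stock and collect the dividends, short the forward).
Profit at T = |F_mkt − F*| = |495.75 − 476.9312| = R$18.82 per share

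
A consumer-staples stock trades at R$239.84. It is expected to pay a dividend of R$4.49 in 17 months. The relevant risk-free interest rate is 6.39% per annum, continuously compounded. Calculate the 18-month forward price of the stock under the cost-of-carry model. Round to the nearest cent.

PV(dividends) I = 4.49·e^(−0.0639·17/12)
I = 4.1014
F = (S − I)·e^(rT) = (239.84 − 4.1014) · e^(0.0639·18/12)
= 235.7386 · e^0.095850 = 235.7386 × 1.100594 = R$259.45

R$259.45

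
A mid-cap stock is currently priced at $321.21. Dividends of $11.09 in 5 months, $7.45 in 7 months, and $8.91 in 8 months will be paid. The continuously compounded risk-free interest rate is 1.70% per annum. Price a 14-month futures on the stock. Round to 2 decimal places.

$299.90

PV(dividends) I = 11.09·e^(−0.0170·5/12) + 7.45·e^(−0.0170·7/12) + 8.91·e^(−0.0170·8/12)
I = 11.0117 + 7.3765 + 8.8096 = 27.1978
F = (S − I)·e^(rT) = (321.21 − 27.1978) · e^(0.0170·14/12)
= 294.0122 · e^0.019833 = 294.0122 × 1.020031 = $299.90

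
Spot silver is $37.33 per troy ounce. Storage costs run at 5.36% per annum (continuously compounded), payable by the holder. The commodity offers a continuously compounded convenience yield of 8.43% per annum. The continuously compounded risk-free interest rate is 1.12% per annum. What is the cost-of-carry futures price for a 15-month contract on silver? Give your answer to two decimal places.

Net carry = r + u − y = 0.0112 + 0.0536 − 0.0843 = -0.0195
F = S·e^((r+u−y)T) = 37.33 · e^(-0.0195 × 15/12) = 37.33 · e^-0.024375
= 37.33 × 0.975920 = $36.43 per troy ounce

$36.43 per troy ounce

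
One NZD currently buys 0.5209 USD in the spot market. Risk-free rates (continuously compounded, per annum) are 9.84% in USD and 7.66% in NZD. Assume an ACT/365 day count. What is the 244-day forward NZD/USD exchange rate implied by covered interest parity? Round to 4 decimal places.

0.5285

F = S·e^((r_USD − r_NZD)T) = 0.5209 · e^((0.0984 − 0.0766) × 244/365)
= 0.5209 · e^0.014573 = 0.5209 × 1.014680
F = 0.5285 USD per NZD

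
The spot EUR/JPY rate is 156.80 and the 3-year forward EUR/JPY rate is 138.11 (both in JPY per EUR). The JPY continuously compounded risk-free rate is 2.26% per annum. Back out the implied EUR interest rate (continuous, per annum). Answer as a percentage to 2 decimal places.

F = S·e^((r_JPY − r_EUR)T) ⇒ r_EUR = r_JPY − ln(F/S)/T
ln(138.11/156.80) = -0.126921; /(3) = -0.042307
r_EUR = 0.0226 + 0.042307 = 0.064907
r_EUR = 6.49%

6.49%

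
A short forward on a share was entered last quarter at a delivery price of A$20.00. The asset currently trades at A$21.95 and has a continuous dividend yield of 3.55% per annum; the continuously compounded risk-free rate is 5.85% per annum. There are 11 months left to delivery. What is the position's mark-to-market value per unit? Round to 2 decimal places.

-A$2.29

Current fair forward for the remaining 11 months: F = S·e^((r − q)·T), (r − q) = 0.0585 − 0.0355 = 0.0230
F = 21.95 · e^(0.0230 × 11/12) = 21.95 × 1.021307 = 22.4177
Value of long forward = (F − K)·e^(−rT) = (22.4177 − 20.00) · e^(−0.0585·11/12)
= 2.4177 × 0.947787 = 2.29
Short position value = −(long value) = -A$2.29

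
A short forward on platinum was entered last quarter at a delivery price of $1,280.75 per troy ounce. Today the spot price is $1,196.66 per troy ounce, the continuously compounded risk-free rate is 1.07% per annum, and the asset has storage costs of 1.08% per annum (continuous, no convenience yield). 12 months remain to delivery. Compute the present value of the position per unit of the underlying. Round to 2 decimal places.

Current fair forward for the remaining 12 months: F = S·e^((r + u)·T), (r + u) = 0.0107 + 0.0108 = 0.0215
F = 1196.66 · e^(0.0215 × 12/12) = 1196.66 × 1.02173279 = 1222.6668
Value of long forward = (F − K)·e^(−rT) = (1222.6668 − 1280.75) · e^(−0.0107·12/12)
= -58.0832 × 0.98935704 = -57.47
Short position value = −(long value) = $57.47

$57.47 per troy ounce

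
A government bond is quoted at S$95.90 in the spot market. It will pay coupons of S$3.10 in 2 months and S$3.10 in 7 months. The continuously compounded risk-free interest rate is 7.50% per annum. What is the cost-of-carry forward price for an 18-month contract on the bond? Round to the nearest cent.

PV(coupons) I = 3.10·e^(−0.0750·2/12) + 3.10·e^(−0.0750·7/12)
I = 3.0615 + 2.9673 = 6.0288
F = (S − I)·e^(rT) = (95.90 − 6.0288) · e^(0.0750·18/12)
= 89.8712 · e^0.112500 = 89.8712 × 1.119072 = S$100.57

S$100.57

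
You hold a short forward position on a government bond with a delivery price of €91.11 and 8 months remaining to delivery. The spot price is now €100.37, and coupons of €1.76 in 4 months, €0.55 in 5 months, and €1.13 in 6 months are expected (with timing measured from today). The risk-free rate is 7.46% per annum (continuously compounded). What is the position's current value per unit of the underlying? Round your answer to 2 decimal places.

-€10.34

PV(remaining coupons) I = 1.76·e^(−0.0746·4/12) + 0.55·e^(−0.0746·5/12) + 1.13·e^(−0.0746·6/12) = 3.3386
Current forward F = (S − I)·e^(rT) = (100.37 − 3.3386)·e^(0.0746·8/12) = 97.0314 × 1.050991 = 101.9791
Value (long) = (F − K)·e^(−rT) = (101.9791 − 91.11) × 0.951483 = 10.3418
Short position value = −(long value) = -€10.34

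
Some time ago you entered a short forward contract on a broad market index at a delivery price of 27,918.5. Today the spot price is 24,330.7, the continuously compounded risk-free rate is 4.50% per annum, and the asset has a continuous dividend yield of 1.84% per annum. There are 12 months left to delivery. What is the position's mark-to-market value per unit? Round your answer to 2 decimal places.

Current fair forward for the remaining 12 months: F = S·e^((r − q)·T), (r − q) = 0.0450 − 0.0184 = 0.0266
F = 24330.7 · e^(0.0266 × 12/12) = 24330.7 × 1.02695694 = 24986.5812
Value of long forward = (F − K)·e^(−rT) = (24986.5812 − 27918.5) · e^(−0.0450·12/12)
= -2931.9188 × 0.95599748 = -2802.91
Short position value = −(long value) = 2802.91

2802.91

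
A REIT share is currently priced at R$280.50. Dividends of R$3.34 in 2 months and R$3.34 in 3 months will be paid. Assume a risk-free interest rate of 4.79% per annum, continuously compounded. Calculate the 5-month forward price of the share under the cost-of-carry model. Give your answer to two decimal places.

R$279.41

PV(dividends) I = 3.34·e^(−0.0479·2/12) + 3.34·e^(−0.0479·3/12)
I = 3.3134 + 3.3002 = 6.6136
F = (S − I)·e^(rT) = (280.50 − 6.6136) · e^(0.0479·5/12)
= 273.8864 · e^0.019958 = 273.8864 × 1.020158 = R$279.41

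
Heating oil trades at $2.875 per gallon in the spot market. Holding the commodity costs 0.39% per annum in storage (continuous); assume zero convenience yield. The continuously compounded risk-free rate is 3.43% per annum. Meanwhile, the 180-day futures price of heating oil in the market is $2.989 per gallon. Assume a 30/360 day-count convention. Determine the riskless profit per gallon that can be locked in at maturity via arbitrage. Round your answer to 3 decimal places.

$0.059 per gallon

Fair futures: F* = S·e^(carry·T), with carry = (r + u) = 0.0343 + 0.0039 = 0.0382
F* = 2.875 · e^(0.0382 × 180/360) = 2.875 · e^0.019100 = 2.875 × 1.019284 = $2.9304
Market $2.989 > fair $2.9304: forward overpriced → cash-and-carry (buy spot, short the forward).
At maturity, profit = |F_mkt − F*| = |2.989 − 2.9304| = $0.059 per gallon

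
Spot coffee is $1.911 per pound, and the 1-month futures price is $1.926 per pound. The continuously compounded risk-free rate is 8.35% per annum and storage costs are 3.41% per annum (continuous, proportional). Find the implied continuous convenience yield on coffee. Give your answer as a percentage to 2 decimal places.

F = S·e^((r+u−y)T) ⇒ (r+u−y) = ln(F/S)/T
ln(1.926/1.911) = 0.007819; /T ⇒ 0.093828
y = r + u − ln(F/S)/T = 0.0835 + 0.0341 − 0.093828 = 0.023772
y = 2.38%

2.38%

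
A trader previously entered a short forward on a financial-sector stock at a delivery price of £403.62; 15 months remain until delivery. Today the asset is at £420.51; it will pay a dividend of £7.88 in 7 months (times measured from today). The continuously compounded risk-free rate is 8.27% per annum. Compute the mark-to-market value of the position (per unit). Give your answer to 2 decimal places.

-£49.02

PV(remaining dividends) I = 7.88·e^(−0.0827·7/12) = 7.5089
Current forward F = (S − I)·e^(rT) = (420.51 − 7.5089)·e^(0.0827·15/12) = 413.0011 × 1.108907 = 457.9798
Value (long) = (F − K)·e^(−rT) = (457.9798 − 403.62) × 0.901789 = 49.0211
Short position value = −(long value) = -£49.02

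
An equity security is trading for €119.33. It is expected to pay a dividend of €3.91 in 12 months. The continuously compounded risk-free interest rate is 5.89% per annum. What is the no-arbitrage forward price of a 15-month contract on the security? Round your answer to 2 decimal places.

€124.48

PV(dividends) I = 3.91·e^(−0.0589·12/12)
I = 3.6864
F = (S − I)·e^(rT) = (119.33 − 3.6864) · e^(0.0589·15/12)
= 115.6436 · e^0.073625 = 115.6436 × 1.076403 = €124.48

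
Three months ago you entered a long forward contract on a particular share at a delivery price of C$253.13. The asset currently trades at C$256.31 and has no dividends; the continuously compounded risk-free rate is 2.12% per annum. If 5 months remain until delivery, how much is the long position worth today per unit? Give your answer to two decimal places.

Current fair forward for the remaining 5 months: F = S·e^(r·T), r = 0.0212
F = 256.31 · e^(0.0212 × 5/12) = 256.31 × 1.008872 = 258.5840
Value of long forward = (F − K)·e^(−rT) = (258.5840 − 253.13) · e^(−0.0212·5/12)
= 5.4540 × 0.991206 = 5.41

C$5.41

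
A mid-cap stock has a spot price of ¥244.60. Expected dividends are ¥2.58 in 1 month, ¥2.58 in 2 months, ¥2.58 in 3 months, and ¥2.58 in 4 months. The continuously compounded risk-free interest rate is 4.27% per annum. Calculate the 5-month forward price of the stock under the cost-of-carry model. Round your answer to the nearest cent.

PV(dividends) I = 2.58·e^(−0.0427·1/12) + 2.58·e^(−0.0427·2/12) + 2.58·e^(−0.0427·3/12) + 2.58·e^(−0.0427·4/12)
I = 2.5708 + 2.5617 + 2.5526 + 2.5435 = 10.2286
F = (S − I)·e^(rT) = (244.60 − 10.2286) · e^(0.0427·5/12)
= 234.3714 · e^0.017792 = 234.3714 × 1.017951 = ¥238.58

¥238.58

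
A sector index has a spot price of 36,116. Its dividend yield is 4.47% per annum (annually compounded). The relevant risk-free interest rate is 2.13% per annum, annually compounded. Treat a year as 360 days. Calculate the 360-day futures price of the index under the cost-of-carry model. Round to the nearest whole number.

F = S · (1+r)^T / (1+q)^T
= 36116 × 1.021300 / 1.044700 = 36116 × 0.977601
F = 35,307

35,307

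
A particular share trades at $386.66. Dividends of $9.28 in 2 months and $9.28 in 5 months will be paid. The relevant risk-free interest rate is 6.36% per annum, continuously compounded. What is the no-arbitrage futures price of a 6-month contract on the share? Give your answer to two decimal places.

$380.35

PV(dividends) I = 9.28·e^(−0.0636·2/12) + 9.28·e^(−0.0636·5/12)
I = 9.1822 + 9.0373 = 18.2195
F = (S − I)·e^(rT) = (386.66 − 18.2195) · e^(0.0636·6/12)
= 368.4405 · e^0.031800 = 368.4405 × 1.032311 = $380.35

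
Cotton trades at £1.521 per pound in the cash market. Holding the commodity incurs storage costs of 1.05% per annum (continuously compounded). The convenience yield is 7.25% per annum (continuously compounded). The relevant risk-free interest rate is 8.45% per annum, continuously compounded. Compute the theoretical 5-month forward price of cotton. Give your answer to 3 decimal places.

Net carry = r + u − y = 0.0845 + 0.0105 − 0.0725 = 0.0225
F = S·e^((r+u−y)T) = 1.521 · e^(0.0225 × 5/12) = 1.521 · e^0.009375
= 1.521 × 1.009419 = £1.535 per pound

£1.535 per pound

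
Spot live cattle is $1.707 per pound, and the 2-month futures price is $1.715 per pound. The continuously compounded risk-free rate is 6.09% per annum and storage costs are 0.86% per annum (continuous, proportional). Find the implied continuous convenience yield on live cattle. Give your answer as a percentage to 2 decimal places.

4.14%

F = S·e^((r+u−y)T) ⇒ (r+u−y) = ln(F/S)/T
ln(1.715/1.707) = 0.004676; /T ⇒ 0.028056
y = r + u − ln(F/S)/T = 0.0609 + 0.0086 − 0.028056 = 0.041444
y = 4.14%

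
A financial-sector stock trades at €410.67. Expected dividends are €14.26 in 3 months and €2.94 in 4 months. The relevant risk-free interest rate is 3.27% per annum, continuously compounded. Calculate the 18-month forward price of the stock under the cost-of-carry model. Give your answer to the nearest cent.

PV(dividends) I = 14.26·e^(−0.0327·3/12) + 2.94·e^(−0.0327·4/12)
I = 14.1439 + 2.9081 = 17.0520
F = (S − I)·e^(rT) = (410.67 − 17.0520) · e^(0.0327·18/12)
= 393.6180 · e^0.049050 = 393.6180 × 1.050273 = €413.41

€413.41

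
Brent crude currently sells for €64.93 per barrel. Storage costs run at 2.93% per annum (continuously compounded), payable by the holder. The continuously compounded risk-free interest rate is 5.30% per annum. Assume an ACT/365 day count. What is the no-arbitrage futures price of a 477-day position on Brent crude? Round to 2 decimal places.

Net carry = r + u − y = 0.0530 + 0.0293 − 0.0000 = 0.0823
F = S·e^((r+u−y)T) = 64.93 · e^(0.0823 × 477/365) = 64.93 · e^0.107554
= 64.93 × 1.113551 = €72.30 per barrel

€72.30 per barrel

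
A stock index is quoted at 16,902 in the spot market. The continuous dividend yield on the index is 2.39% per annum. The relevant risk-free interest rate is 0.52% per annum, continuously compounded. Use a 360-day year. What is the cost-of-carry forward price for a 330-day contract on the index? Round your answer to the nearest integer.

F = S·e^((r − q)T) = 16902 · e^((0.0052 − 0.0239) × 330/360)
= 16902 · e^-0.017142 = 16902 × 0.983004
F = 16,615

16,615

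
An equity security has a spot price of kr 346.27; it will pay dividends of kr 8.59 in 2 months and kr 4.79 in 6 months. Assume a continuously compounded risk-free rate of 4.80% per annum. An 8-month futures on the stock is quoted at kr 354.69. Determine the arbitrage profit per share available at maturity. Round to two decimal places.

PV(dividends) I = 8.59·e^(−0.0480·2/12) + 4.79·e^(−0.0480·6/12) = 13.1980
Fair futures F* = (S − I)·e^(rT) = (346.27 − 13.1980)·e^0.032000 = 333.0720 × 1.032518 = 343.9028
Market kr 354.69 > fair 343.9028: forward overpriced → cash-and-carry (borrow at r, buy the stock and collect the dividends, short the forward).
Profit at T = |F_mkt − F*| = |354.69 − 343.9028| = kr 10.79 per share

kr 10.79 per share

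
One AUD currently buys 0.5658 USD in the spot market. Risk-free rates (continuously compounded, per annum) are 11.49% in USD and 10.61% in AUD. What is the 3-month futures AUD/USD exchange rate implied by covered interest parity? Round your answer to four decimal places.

0.5670

F = S·e^((r_USD − r_AUD)T) = 0.5658 · e^((0.1149 − 0.1061) × 3/12)
= 0.5658 · e^0.002200 = 0.5658 × 1.002202
F = 0.5670 USD per AUD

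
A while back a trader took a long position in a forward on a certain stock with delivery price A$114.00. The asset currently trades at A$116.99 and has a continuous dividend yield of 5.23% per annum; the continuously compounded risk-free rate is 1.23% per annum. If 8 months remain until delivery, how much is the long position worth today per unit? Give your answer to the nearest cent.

Current fair forward for the remaining 8 months: F = S·e^((r − q)·T), (r − q) = 0.0123 − 0.0523 = -0.0400
F = 116.99 · e^(-0.0400 × 8/12) = 116.99 × 0.973686 = 113.9115
Value of long forward = (F − K)·e^(−rT) = (113.9115 − 114.00) · e^(−0.0123·8/12)
= -0.0885 × 0.991834 = -0.09

-A$0.09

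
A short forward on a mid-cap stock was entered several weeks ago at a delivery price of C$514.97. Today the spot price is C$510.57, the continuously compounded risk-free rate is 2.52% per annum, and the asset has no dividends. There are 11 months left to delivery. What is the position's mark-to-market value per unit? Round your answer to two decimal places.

Current fair forward for the remaining 11 months: F = S·e^(r·T), r = 0.0252
F = 510.57 · e^(0.0252 × 11/12) = 510.57 × 1.023369 = 522.5015
Value of long forward = (F − K)·e^(−rT) = (522.5015 − 514.97) · e^(−0.0252·11/12)
= 7.5315 × 0.977165 = 7.36
Short position value = −(long value) = -C$7.36

-C$7.36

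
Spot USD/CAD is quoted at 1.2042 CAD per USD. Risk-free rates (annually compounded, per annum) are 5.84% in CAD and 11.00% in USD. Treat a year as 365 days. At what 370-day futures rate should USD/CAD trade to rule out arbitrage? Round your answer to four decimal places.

By covered interest parity, F = S · (1+r_CAD)^T / (1+r_USD)^T
= 1.2042 × 1.059223 / 1.111588 = 1.2042 × 0.952892
F = 1.1475 CAD per USD

1.1475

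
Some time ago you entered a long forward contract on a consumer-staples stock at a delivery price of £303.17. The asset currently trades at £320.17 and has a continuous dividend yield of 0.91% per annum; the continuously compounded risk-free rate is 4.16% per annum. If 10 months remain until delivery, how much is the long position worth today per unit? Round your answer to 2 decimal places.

Current fair forward for the remaining 10 months: F = S·e^((r − q)·T), (r − q) = 0.0416 − 0.0091 = 0.0325
F = 320.17 · e^(0.0325 × 10/12) = 320.17 × 1.027453 = 328.9596
Value of long forward = (F − K)·e^(−rT) = (328.9596 − 303.17) · e^(−0.0416·10/12)
= 25.7896 × 0.965927 = 24.91

£24.91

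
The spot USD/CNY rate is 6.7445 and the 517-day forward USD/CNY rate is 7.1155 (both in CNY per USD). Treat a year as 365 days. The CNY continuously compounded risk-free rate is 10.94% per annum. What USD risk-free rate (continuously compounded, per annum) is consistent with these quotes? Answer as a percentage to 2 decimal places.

7.16%

F = S·e^((r_CNY − r_USD)T) ⇒ r_USD = r_CNY − ln(F/S)/T
ln(7.1155/6.7445) = 0.053548; /(517/365) = 0.037805
r_USD = 0.1094 − 0.037805 = 0.071595
r_USD = 7.16%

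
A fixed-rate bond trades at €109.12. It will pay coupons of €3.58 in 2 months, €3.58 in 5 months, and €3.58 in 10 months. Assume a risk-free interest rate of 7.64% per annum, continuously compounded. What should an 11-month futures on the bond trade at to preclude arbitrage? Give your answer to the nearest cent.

€105.92

PV(coupons) I = 3.58·e^(−0.0764·2/12) + 3.58·e^(−0.0764·5/12) + 3.58·e^(−0.0764·10/12)
I = 3.5347 + 3.4678 + 3.3592 = 10.3617
F = (S − I)·e^(rT) = (109.12 − 10.3617) · e^(0.0764·11/12)
= 98.7583 · e^0.070033 = 98.7583 × 1.072544 = €105.92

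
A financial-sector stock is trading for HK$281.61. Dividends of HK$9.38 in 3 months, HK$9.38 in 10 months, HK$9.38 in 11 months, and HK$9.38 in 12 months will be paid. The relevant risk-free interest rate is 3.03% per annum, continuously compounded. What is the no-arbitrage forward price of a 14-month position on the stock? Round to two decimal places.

HK$253.74

PV(dividends) I = 9.38·e^(−0.0303·3/12) + 9.38·e^(−0.0303·10/12) + 9.38·e^(−0.0303·11/12) + 9.38·e^(−0.0303·12/12)
I = 9.3092 + 9.1461 + 9.1231 + 9.1000 = 36.6784
F = (S − I)·e^(rT) = (281.61 − 36.6784) · e^(0.0303·14/12)
= 244.9316 · e^0.035350 = 244.9316 × 1.035982 = HK$253.74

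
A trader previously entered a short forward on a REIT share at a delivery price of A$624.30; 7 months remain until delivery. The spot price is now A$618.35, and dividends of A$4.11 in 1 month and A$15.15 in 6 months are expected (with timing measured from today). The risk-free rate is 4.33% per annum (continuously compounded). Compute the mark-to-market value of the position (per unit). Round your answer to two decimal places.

A$9.30

PV(remaining dividends) I = 4.11·e^(−0.0433·1/12) + 15.15·e^(−0.0433·6/12) = 18.9207
Current forward F = (S − I)·e^(rT) = (618.35 − 18.9207)·e^(0.0433·7/12) = 599.4293 × 1.025580 = 614.7627
Value (long) = (F − K)·e^(−rT) = (614.7627 − 624.30) × 0.975058 = -9.2994
Short position value = −(long value) = A$9.30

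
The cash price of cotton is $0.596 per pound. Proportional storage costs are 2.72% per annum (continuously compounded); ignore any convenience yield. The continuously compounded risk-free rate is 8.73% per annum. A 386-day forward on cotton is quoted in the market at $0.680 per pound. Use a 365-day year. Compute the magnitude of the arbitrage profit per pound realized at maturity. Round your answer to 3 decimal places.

Fair forward: F* = S·e^(carry·T), with carry = (r + u) = 0.0873 + 0.0272 = 0.1145
F* = 0.596 · e^(0.1145 × 386/365) = 0.596 · e^0.121088 = 0.596 × 1.128724 = $0.6727
Market $0.680 > fair $0.6727: forward overpriced → cash-and-carry (buy spot, short the forward).
At maturity, profit = |F_mkt − F*| = |0.680 − 0.6727| = $0.007 per pound

$0.007 per pound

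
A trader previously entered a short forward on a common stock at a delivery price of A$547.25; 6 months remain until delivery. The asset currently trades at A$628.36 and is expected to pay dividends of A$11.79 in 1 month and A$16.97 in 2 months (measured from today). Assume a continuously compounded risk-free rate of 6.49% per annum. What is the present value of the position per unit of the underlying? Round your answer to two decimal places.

-A$70.07

PV(remaining dividends) I = 11.79·e^(−0.0649·1/12) + 16.97·e^(−0.0649·2/12) = 28.5138
Current forward F = (S − I)·e^(rT) = (628.36 − 28.5138)·e^(0.0649·6/12) = 599.8462 × 1.032982 = 619.6303
Value (long) = (F − K)·e^(−rT) = (619.6303 − 547.25) × 0.968071 = 70.0693
Short position value = −(long value) = -A$70.07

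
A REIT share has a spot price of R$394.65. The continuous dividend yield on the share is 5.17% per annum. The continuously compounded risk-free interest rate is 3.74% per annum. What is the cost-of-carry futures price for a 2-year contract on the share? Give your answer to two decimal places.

R$383.52

F = S·e^((r − q)T) = 394.65 · e^((0.0374 − 0.0517) × 2)
= 394.65 · e^-0.028600 = 394.65 × 0.971805
F = R$383.52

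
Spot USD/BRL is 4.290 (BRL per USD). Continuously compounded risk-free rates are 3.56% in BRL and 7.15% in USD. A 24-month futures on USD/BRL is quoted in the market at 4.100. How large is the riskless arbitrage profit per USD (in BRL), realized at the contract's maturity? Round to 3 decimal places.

Fair futures: F* = S·e^(carry·T), with carry = (r_BRL − r_USD) = 0.0356 − 0.0715 = -0.0359
F* = 4.290 · e^(-0.0359 × 24/12) = 4.290 · e^-0.071800 = 4.290 × 0.930717 = 3.9928
Market 4.100 > fair 3.9928: forward overpriced → cash-and-carry (buy spot, short the forward).
At maturity, profit = |F_mkt − F*| = |4.100 − 3.9928| = 0.107 per USD (in BRL)

0.107 per USD (in BRL)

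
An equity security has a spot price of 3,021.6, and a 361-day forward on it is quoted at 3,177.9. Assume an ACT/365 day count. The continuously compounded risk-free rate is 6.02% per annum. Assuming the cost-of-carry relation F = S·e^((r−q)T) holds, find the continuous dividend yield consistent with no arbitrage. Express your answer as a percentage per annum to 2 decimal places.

From F = S·e^((r−q)T): (r − q) = ln(F/S)/T
ln(3177.9/3021.6) = ln(1.051728) = 0.050435
(r − q) = 0.050435 / (361/365) = 0.050994
q = r − ln(F/S)/T = 0.0602 − 0.050994 = 0.009206
q = 0.92%

0.92%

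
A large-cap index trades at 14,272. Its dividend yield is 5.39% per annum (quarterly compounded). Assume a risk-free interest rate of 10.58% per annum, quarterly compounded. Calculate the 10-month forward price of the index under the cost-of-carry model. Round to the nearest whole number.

F = S · (1+r/4)^(4T) / (1+q/4)^(4T)
= 14272 × 1.090919 / 1.045627 = 14272 × 1.043316
F = 14,890

14,890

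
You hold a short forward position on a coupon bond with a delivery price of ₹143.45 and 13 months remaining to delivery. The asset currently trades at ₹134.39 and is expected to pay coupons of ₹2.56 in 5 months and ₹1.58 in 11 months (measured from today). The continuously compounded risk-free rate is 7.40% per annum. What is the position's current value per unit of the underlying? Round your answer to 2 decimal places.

PV(remaining coupons) I = 2.56·e^(−0.0740·5/12) + 1.58·e^(−0.0740·11/12) = 3.9586
Current forward F = (S − I)·e^(rT) = (134.39 − 3.9586)·e^(0.0740·13/12) = 130.4314 × 1.083468 = 141.3182
Value (long) = (F − K)·e^(−rT) = (141.3182 − 143.45) × 0.922963 = -1.9676
Short position value = −(long value) = ₹1.97

₹1.97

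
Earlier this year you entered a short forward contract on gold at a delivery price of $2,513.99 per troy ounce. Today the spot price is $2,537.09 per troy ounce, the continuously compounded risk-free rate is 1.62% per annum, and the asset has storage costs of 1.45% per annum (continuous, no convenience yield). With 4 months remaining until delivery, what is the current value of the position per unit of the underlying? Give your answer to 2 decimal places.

-$48.93 per troy ounce

Current fair forward for the remaining 4 months: F = S·e^((r + u)·T), (r + u) = 0.0162 + 0.0145 = 0.0307
F = 2537.09 · e^(0.0307 × 4/12) = 2537.09 × 1.01028587 = 2563.1862
Value of long forward = (F − K)·e^(−rT) = (2563.1862 − 2513.99) · e^(−0.0162·4/12)
= 49.1962 × 0.99461455 = 48.93
Short position value = −(long value) = -$48.93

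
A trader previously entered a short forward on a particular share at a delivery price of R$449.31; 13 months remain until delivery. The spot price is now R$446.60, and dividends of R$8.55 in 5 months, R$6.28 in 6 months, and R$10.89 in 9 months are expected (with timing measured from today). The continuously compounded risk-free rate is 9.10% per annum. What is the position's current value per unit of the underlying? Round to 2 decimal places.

-R$15.07

PV(remaining dividends) I = 8.55·e^(−0.0910·5/12) + 6.28·e^(−0.0910·6/12) + 10.89·e^(−0.0910·9/12) = 24.4041
Current forward F = (S − I)·e^(rT) = (446.60 − 24.4041)·e^(0.0910·13/12) = 422.1959 × 1.103606 = 465.9379
Value (long) = (F − K)·e^(−rT) = (465.9379 − 449.31) × 0.906120 = 15.0669
Short position value = −(long value) = -R$15.07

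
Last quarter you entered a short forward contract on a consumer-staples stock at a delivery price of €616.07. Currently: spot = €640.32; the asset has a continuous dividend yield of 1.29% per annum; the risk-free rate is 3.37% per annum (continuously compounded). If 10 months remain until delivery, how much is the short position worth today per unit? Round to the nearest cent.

-€34.46

Current fair forward for the remaining 10 months: F = S·e^((r − q)·T), (r − q) = 0.0337 − 0.0129 = 0.0208
F = 640.32 · e^(0.0208 × 10/12) = 640.32 × 1.017484 = 651.5154
Value of long forward = (F − K)·e^(−rT) = (651.5154 − 616.07) · e^(−0.0337·10/12)
= 35.4454 × 0.972307 = 34.46
Short position value = −(long value) = -€34.46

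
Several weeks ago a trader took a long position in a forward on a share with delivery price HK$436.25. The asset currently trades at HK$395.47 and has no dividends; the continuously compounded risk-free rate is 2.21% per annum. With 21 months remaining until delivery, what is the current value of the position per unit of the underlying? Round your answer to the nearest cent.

Current fair forward for the remaining 21 months: F = S·e^(r·T), r = 0.0221
F = 395.47 · e^(0.0221 × 21/12) = 395.47 × 1.039433 = 411.0646
Value of long forward = (F − K)·e^(−rT) = (411.0646 − 436.25) · e^(−0.0221·21/12)
= -25.1854 × 0.962063 = -24.23

-HK$24.23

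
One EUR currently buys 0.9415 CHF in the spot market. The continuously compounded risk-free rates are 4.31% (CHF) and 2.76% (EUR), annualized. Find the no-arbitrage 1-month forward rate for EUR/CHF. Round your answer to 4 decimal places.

F = S·e^((r_CHF − r_EUR)T) = 0.9415 · e^((0.0431 − 0.0276) × 1/12)
= 0.9415 · e^0.001292 = 0.9415 × 1.001293
F = 0.9427 CHF per EUR

0.9427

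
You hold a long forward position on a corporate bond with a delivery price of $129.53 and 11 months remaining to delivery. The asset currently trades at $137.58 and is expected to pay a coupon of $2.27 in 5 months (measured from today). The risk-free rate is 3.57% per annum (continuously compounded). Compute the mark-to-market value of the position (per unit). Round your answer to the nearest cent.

$9.98

PV(remaining coupons) I = 2.27·e^(−0.0357·5/12) = 2.2365
Current forward F = (S − I)·e^(rT) = (137.58 − 2.2365)·e^(0.0357·11/12) = 135.3435 × 1.033266 = 139.8458
Value (long) = (F − K)·e^(−rT) = (139.8458 − 129.53) × 0.967805 = 9.9837
Value = $9.98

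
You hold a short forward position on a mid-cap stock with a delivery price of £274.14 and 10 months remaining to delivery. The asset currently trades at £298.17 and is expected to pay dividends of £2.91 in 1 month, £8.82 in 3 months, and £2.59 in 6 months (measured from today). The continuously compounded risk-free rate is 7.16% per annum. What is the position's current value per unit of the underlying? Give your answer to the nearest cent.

PV(remaining dividends) I = 2.91·e^(−0.0716·1/12) + 8.82·e^(−0.0716·3/12) + 2.59·e^(−0.0716·6/12) = 14.0551
Current forward F = (S − I)·e^(rT) = (298.17 − 14.0551)·e^(0.0716·10/12) = 284.1149 × 1.061483 = 301.5831
Value (long) = (F − K)·e^(−rT) = (301.5831 − 274.14) × 0.942079 = 25.8536
Short position value = −(long value) = -£25.85

-£25.85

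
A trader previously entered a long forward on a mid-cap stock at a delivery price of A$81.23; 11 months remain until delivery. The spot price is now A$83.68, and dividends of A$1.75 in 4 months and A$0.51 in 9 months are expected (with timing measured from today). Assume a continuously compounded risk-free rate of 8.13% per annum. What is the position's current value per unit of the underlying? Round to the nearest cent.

A$6.10

PV(remaining dividends) I = 1.75·e^(−0.0813·4/12) + 0.51·e^(−0.0813·9/12) = 2.1830
Current forward F = (S − I)·e^(rT) = (83.68 − 2.1830)·e^(0.0813·11/12) = 81.4970 × 1.077372 = 87.8026
Value (long) = (F − K)·e^(−rT) = (87.8026 − 81.23) × 0.928184 = 6.1006
Value = A$6.10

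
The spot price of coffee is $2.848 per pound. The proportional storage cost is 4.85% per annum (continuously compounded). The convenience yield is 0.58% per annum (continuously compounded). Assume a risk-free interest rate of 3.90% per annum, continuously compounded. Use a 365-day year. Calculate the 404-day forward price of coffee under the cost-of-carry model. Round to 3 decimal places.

$3.118 per pound

Net carry = r + u − y = 0.0390 + 0.0485 − 0.0058 = 0.0817
F = S·e^((r+u−y)T) = 2.848 · e^(0.0817 × 404/365) = 2.848 · e^0.090430
= 2.848 × 1.094645 = $3.118 per pound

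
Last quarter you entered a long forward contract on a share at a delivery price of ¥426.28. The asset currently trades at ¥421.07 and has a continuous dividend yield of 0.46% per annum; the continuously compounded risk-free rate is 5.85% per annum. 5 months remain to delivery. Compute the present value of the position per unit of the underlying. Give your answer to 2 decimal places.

¥4.25

Current fair forward for the remaining 5 months: F = S·e^((r − q)·T), (r − q) = 0.0585 − 0.0046 = 0.0539
F = 421.07 · e^(0.0539 × 5/12) = 421.07 × 1.022712 = 430.6333
Value of long forward = (F − K)·e^(−rT) = (430.6333 − 426.28) · e^(−0.0585·5/12)
= 4.3533 × 0.975920 = 4.25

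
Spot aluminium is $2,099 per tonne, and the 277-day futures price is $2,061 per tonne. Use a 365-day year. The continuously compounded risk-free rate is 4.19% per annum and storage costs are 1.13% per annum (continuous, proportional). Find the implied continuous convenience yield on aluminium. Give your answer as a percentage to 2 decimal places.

F = S·e^((r+u−y)T) ⇒ (r+u−y) = ln(F/S)/T
ln(2061/2099) = -0.018270; /T ⇒ -0.024074
y = r + u − ln(F/S)/T = 0.0419 + 0.0113 + 0.024074 = 0.077274
y = 7.73%

7.73%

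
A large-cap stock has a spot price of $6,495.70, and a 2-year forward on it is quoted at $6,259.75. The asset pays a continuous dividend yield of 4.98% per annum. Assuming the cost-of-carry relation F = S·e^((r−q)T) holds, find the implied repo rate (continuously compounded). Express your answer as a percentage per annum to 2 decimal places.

From F = S·e^((r−q)T): (r − q) = ln(F/S)/T
ln(6259.75/6495.70) = ln(0.963676) = -0.037000
(r − q) = -0.037000 / (2) = -0.018500
r = ln(F/S)/T + q = -0.018500 + 0.0498 = 0.031300
r = 3.13%

3.13%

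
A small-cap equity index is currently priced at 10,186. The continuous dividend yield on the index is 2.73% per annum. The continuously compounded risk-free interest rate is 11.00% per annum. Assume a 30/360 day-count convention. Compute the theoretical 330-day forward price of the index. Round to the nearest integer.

10,988

F = S·e^((r − q)T) = 10186 · e^((0.1100 − 0.0273) × 330/360)
= 10186 · e^0.075808 = 10186 × 1.078755
F = 10,988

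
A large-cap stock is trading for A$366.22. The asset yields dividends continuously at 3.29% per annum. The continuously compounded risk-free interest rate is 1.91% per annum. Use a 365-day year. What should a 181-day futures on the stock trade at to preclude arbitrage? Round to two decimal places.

F = S·e^((r − q)T) = 366.22 · e^((0.0191 − 0.0329) × 181/365)
= 366.22 · e^-0.006843 = 366.22 × 0.993180
F = A$363.72

A$363.72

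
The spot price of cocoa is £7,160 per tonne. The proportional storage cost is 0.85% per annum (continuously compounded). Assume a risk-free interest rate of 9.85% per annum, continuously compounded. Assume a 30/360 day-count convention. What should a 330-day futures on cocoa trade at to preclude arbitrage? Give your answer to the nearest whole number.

£7,898 per tonne

Net carry = r + u − y = 0.0985 + 0.0085 − 0.0000 = 0.1070
F = S·e^((r+u−y)T) = 7160 · e^(0.1070 × 330/360) = 7160 · e^0.098083
= 7160 × 1.103054 = £7,898 per tonne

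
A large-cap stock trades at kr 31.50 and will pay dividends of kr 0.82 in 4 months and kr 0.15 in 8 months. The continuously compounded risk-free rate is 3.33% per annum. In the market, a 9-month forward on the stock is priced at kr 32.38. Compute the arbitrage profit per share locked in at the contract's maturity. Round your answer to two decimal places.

kr 1.07 per share

PV(dividends) I = 0.82·e^(−0.0333·4/12) + 0.15·e^(−0.0333·8/12) = 0.9577
Fair forward F* = (S − I)·e^(rT) = (31.50 − 0.9577)·e^0.024975 = 30.5423 × 1.025289 = 31.3147
Market kr 32.38 > fair 31.3147: forward overpriced → cash-and-carry (borrow at r, buy the stock and collect the dividends, short the forward).
Profit at T = |F_mkt − F*| = |32.38 − 31.3147| = kr 1.07 per share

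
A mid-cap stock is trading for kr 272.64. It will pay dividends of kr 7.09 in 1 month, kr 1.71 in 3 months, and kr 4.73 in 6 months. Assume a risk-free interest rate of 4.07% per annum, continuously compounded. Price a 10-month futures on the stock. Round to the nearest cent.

kr 268.19

PV(dividends) I = 7.09·e^(−0.0407·1/12) + 1.71·e^(−0.0407·3/12) + 4.73·e^(−0.0407·6/12)
I = 7.0660 + 1.6927 + 4.6347 = 13.3934
F = (S − I)·e^(rT) = (272.64 − 13.3934) · e^(0.0407·10/12)
= 259.2466 · e^0.033917 = 259.2466 × 1.034499 = kr 268.19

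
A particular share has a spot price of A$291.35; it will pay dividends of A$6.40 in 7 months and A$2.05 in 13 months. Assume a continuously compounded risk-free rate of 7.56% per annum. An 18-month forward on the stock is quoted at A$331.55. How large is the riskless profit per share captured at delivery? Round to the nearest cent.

PV(dividends) I = 6.40·e^(−0.0756·7/12) + 2.05·e^(−0.0756·13/12) = 8.0127
Fair forward F* = (S − I)·e^(rT) = (291.35 − 8.0127)·e^0.113400 = 283.3373 × 1.120080 = 317.3604
Market A$331.55 > fair 317.3604: forward overpriced → cash-and-carry (borrow at r, buy the stock and collect the dividends, short the forward).
Profit at T = |F_mkt − F*| = |331.55 − 317.3604| = A$14.19 per share

A$14.19 per share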